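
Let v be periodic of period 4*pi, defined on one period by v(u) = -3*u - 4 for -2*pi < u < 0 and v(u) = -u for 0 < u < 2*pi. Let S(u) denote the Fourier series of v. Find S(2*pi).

At u = 2*pi the one-sided limits are v(2*pi^-) = -2*pi and v(2*pi^+) = -4 + 6*pi.
By Dirichlet's theorem the series converges to their average, [(-2*pi) + (-4 + 6*pi)]/2 = -2 + 2*pi.

-2 + 2*pi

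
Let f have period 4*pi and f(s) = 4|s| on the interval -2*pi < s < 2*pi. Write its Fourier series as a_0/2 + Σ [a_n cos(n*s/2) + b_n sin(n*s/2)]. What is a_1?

-32/pi

a_1 = (1/(2*pi)) ∫_{-2*pi}^{2*pi} f(s) cos(s/2) ds.
f is even and cos(s/2) is even, so the integrand is even and a_1 = 1/pi ∫_0^{2*pi} f(s) cos(s/2) ds.
Integrating by parts (boundary term plus one more integral), an antiderivative of (4*s) cos(s/2) is 8*s*sin(s/2) + 16*cos(s/2); evaluating from 0 to 2*pi: ∫_{0}^{2*pi} (4*s) cos(s/2) ds = (-16) - (16) = -32.
Hence a_1 = (1/pi)·(-32) = -32/pi.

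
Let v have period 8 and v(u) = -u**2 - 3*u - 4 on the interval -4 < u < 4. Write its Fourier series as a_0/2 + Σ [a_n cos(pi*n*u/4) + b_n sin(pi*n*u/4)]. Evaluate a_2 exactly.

a_2 = 1/4 ∫_{-4}^{4} v(u) cos(pi*u/2) du.
Integrating by parts twice (tabular method), an antiderivative of (-u**2 - 3*u - 4) cos(pi*u/2) is -2*u**2*sin(pi*u/2)/pi - 6*u*sin(pi*u/2)/pi - 8*u*cos(pi*u/2)/pi**2 - 8*sin(pi*u/2)/pi + 16*sin(pi*u/2)/pi**3 - 12*cos(pi*u/2)/pi**2; evaluating from -4 to 4: ∫_{-4}^{4} (-u**2 - 3*u - 4) cos(pi*u/2) du = (-44/pi**2) - (20/pi**2) = -64/pi**2.
Hence a_2 = (1/4)·(-64/pi**2) = -16/pi**2.

-16/pi**2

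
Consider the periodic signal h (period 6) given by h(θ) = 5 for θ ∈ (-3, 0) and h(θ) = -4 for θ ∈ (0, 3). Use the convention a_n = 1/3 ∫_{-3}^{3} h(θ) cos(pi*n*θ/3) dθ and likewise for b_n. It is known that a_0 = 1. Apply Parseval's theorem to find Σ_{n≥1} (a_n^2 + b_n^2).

Parseval: a_0^2/2 + Σ_{n≥1} (a_n^2+b_n^2) = 1/3 ∫_{-3}^{3} h(θ)^2 dθ = 41.
Subtract a_0^2/2 = 1/2: Σ (a_n^2+b_n^2) = 81/2.

81/2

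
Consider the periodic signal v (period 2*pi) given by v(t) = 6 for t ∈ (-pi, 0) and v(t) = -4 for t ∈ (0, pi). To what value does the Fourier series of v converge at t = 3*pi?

1

t = 3*pi differs from t = -pi by 2 full period(s), and the series is 2*pi-periodic.
At t = -pi the one-sided limits are v(-pi^-) = -4 and v(-pi^+) = 6.
By Dirichlet's theorem the series converges to their average, [(-4) + (6)]/2 = 1.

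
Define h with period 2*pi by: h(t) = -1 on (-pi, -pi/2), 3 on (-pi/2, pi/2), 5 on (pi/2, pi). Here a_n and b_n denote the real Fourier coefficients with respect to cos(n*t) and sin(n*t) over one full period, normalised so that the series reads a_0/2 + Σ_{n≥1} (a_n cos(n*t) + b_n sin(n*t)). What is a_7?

a_7 = 1/pi ∫_{-pi}^{pi} h(t) cos(7*t) dt.
Split the integral at the breakpoints.
Directly, an antiderivative of (-1) cos(7*t) is -sin(7*t)/7; evaluating from -pi to -pi/2: ∫_{-pi}^{-pi/2} (-1) cos(7*t) dt = (-1/7) - (0) = -1/7.
Directly, an antiderivative of (3) cos(7*t) is 3*sin(7*t)/7; evaluating from -pi/2 to pi/2: ∫_{-pi/2}^{pi/2} (3) cos(7*t) dt = (-3/7) - (3/7) = -6/7.
Directly, an antiderivative of (5) cos(7*t) is 5*sin(7*t)/7; evaluating from pi/2 to pi: ∫_{pi/2}^{pi} (5) cos(7*t) dt = (0) - (-5/7) = 5/7.
Summing the pieces and multiplying by (1/pi) gives a_7 = -2/(7*pi).

-2/(7*pi)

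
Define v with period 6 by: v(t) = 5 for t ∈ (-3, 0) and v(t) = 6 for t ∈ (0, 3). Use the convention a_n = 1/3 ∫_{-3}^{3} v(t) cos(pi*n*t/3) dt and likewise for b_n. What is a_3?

a_3 = 1/3 ∫_{-3}^{3} v(t) cos(pi*t) dt.
Split the integral at the breakpoints.
Directly, an antiderivative of (5) cos(pi*t) is 5*sin(pi*t)/pi; evaluating from -3 to 0: ∫_{-3}^{0} (5) cos(pi*t) dt = (0) - (0) = 0.
Directly, an antiderivative of (6) cos(pi*t) is 6*sin(pi*t)/pi; evaluating from 0 to 3: ∫_{0}^{3} (6) cos(pi*t) dt = (0) - (0) = 0.
Summing the pieces and multiplying by (1/3) gives a_3 = 0.

0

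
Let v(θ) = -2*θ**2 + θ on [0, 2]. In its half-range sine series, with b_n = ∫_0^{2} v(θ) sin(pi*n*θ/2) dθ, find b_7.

4*(16 - 147*pi**2)/(343*pi**3)

b_7 = ∫_0^{2} (-2*θ**2 + θ) sin(7*pi*θ/2) dθ.
Integrating by parts twice (tabular method), an antiderivative of (-2*θ**2 + θ) sin(7*pi*θ/2) is 4*θ**2*cos(7*pi*θ/2)/(7*pi) - 16*θ*sin(7*pi*θ/2)/(49*pi**2) - 2*θ*cos(7*pi*θ/2)/(7*pi) + 4*sin(7*pi*θ/2)/(49*pi**2) - 32*cos(7*pi*θ/2)/(343*pi**3); evaluating from 0 to 2: ∫_{0}^{2} (-2*θ**2 + θ) sin(7*pi*θ/2) dθ = (4*(8 - 147*pi**2)/(343*pi**3)) - (-32/(343*pi**3)) = 4*(16 - 147*pi**2)/(343*pi**3).
Hence b_7 = 4*(16 - 147*pi**2)/(343*pi**3).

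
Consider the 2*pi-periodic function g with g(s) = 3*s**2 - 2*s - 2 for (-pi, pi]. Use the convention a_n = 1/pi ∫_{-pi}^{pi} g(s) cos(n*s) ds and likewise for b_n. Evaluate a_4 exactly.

3/4

a_4 = 1/pi ∫_{-pi}^{pi} g(s) cos(4*s) ds.
Integrating by parts twice (tabular method), an antiderivative of (3*s**2 - 2*s - 2) cos(4*s) is 3*s**2*sin(4*s)/4 - s*sin(4*s)/2 + 3*s*cos(4*s)/8 - 19*sin(4*s)/32 - cos(4*s)/8; evaluating from -pi to pi: ∫_{-pi}^{pi} (3*s**2 - 2*s - 2) cos(4*s) ds = (-1/8 + 3*pi/8) - (-3*pi/8 - 1/8) = 3*pi/4.
Hence a_4 = (1/pi)·(3*pi/4) = 3/4.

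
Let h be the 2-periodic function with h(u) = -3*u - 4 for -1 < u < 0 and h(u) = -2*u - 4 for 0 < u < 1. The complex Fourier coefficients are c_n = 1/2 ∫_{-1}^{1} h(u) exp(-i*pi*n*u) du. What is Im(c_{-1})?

-5/(2*pi)

Since h is real-valued, Im(c_{-1}) = -1/2 ∫_{-1}^{1} h(u) sin(-pi*u) du = b_{1}/2.
Split the integral at the breakpoints.
Integrating by parts (boundary term plus one more integral), an antiderivative of (-3*u - 4) sin(-pi*u) is -3*u*cos(pi*u)/pi + 3*sin(pi*u)/pi**2 - 4*cos(pi*u)/pi; evaluating from -1 to 0: ∫_{-1}^{0} (-3*u - 4) sin(-pi*u) du = (-4/pi) - (1/pi) = -5/pi.
Integrating by parts (boundary term plus one more integral), an antiderivative of (-2*u - 4) sin(-pi*u) is -2*u*cos(pi*u)/pi + 2*sin(pi*u)/pi**2 - 4*cos(pi*u)/pi; evaluating from 0 to 1: ∫_{0}^{1} (-2*u - 4) sin(-pi*u) du = (6/pi) - (-4/pi) = 10/pi.
So ∫_{-1}^{1} h(u) sin(-pi*u) du = 5/pi.
Hence Im(c_{-1}) = (-1/2)·(5/pi) = -5/(2*pi).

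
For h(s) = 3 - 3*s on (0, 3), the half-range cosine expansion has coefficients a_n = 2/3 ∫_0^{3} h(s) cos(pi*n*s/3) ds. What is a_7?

a_7 = 2/3 ∫_0^{3} (3 - 3*s) cos(7*pi*s/3) ds.
Integrating by parts (boundary term plus one more integral), an antiderivative of (3 - 3*s) cos(7*pi*s/3) is -9*s*sin(7*pi*s/3)/(7*pi) + 9*sin(7*pi*s/3)/(7*pi) - 27*cos(7*pi*s/3)/(49*pi**2); evaluating from 0 to 3: ∫_{0}^{3} (3 - 3*s) cos(7*pi*s/3) ds = (27/(49*pi**2)) - (-27/(49*pi**2)) = 54/(49*pi**2).
Hence a_7 = (2/3)·(54/(49*pi**2)) = 36/(49*pi**2).

36/(49*pi**2)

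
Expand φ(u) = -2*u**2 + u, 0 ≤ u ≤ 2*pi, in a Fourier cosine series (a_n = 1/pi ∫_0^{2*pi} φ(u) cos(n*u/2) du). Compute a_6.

a_6 = 1/pi ∫_0^{2*pi} (-2*u**2 + u) cos(3*u) du.
Integrating by parts twice (tabular method), an antiderivative of (-2*u**2 + u) cos(3*u) is -2*u**2*sin(3*u)/3 + u*sin(3*u)/3 - 4*u*cos(3*u)/9 + 4*sin(3*u)/27 + cos(3*u)/9; evaluating from 0 to 2*pi: ∫_{0}^{2*pi} (-2*u**2 + u) cos(3*u) du = (1/9 - 8*pi/9) - (1/9) = -8*pi/9.
Hence a_6 = (1/pi)·(-8*pi/9) = -8/9.

-8/9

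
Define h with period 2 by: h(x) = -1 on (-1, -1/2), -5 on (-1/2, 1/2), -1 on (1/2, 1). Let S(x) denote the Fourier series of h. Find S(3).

-1

x = 3 differs from x = 1 by 1 full period(s), and the series is 2-periodic.
h is continuous at x = 1 with value -1, so the series converges to -1 there.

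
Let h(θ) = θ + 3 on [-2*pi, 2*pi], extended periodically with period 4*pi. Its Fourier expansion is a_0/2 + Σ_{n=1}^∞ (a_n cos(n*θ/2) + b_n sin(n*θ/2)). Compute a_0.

a_0 = (1/(2*pi)) ∫_{-2*pi}^{2*pi} h(θ) dθ = (1/(2*pi)) · (12*pi) = 6.

6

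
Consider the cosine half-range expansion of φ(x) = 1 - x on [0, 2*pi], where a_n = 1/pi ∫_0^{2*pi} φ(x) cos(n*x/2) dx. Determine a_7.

a_7 = 1/pi ∫_0^{2*pi} (1 - x) cos(7*x/2) dx.
Integrating by parts (boundary term plus one more integral), an antiderivative of (1 - x) cos(7*x/2) is -2*x*sin(7*x/2)/7 + 2*sin(7*x/2)/7 - 4*cos(7*x/2)/49; evaluating from 0 to 2*pi: ∫_{0}^{2*pi} (1 - x) cos(7*x/2) dx = (4/49) - (-4/49) = 8/49.
Hence a_7 = (1/pi)·(8/49) = 8/(49*pi).

8/(49*pi)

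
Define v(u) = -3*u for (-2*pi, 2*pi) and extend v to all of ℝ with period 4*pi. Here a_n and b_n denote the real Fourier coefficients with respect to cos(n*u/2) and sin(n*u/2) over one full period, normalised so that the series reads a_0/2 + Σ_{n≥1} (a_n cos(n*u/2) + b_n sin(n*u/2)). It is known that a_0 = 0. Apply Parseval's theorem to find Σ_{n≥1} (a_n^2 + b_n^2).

Parseval: a_0^2/2 + Σ_{n≥1} (a_n^2+b_n^2) = (1/(2*pi)) ∫_{-2*pi}^{2*pi} v(u)^2 du = 24*pi**2.
Subtract a_0^2/2 = 0: Σ (a_n^2+b_n^2) = 24*pi**2.

24*pi**2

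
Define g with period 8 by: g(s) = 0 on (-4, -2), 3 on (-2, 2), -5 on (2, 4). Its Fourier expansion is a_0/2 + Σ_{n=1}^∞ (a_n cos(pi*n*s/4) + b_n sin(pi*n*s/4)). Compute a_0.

1/2

a_0 = 1/4 ∫_{-4}^{4} g(s) ds = 1/4 · (2) = 1/2.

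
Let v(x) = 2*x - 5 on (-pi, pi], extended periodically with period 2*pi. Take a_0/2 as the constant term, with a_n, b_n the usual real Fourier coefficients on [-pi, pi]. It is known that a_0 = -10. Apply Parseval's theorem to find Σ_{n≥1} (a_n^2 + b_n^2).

8*pi**2/3

Parseval: a_0^2/2 + Σ_{n≥1} (a_n^2+b_n^2) = 1/pi ∫_{-pi}^{pi} v(x)^2 dx = 8*pi**2/3 + 50.
Subtract a_0^2/2 = 50: Σ (a_n^2+b_n^2) = 8*pi**2/3.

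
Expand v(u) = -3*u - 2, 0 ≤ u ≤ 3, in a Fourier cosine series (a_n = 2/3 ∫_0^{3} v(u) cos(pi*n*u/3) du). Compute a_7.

36/(49*pi**2)

a_7 = 2/3 ∫_0^{3} (-3*u - 2) cos(7*pi*u/3) du.
Integrating by parts (boundary term plus one more integral), an antiderivative of (-3*u - 2) cos(7*pi*u/3) is -9*u*sin(7*pi*u/3)/(7*pi) - 6*sin(7*pi*u/3)/(7*pi) - 27*cos(7*pi*u/3)/(49*pi**2); evaluating from 0 to 3: ∫_{0}^{3} (-3*u - 2) cos(7*pi*u/3) du = (27/(49*pi**2)) - (-27/(49*pi**2)) = 54/(49*pi**2).
Hence a_7 = (2/3)·(54/(49*pi**2)) = 36/(49*pi**2).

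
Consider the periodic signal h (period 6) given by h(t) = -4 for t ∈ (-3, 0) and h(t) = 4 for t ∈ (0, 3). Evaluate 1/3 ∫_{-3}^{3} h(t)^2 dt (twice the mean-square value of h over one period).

32

1/3 ∫_{-3}^{3} h(t)^2 dt = 1/3 · (96) = 32.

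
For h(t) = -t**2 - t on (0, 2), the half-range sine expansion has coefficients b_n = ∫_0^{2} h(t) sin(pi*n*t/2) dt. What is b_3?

-4/pi + 32/(27*pi**3)

b_3 = ∫_0^{2} (-t**2 - t) sin(3*pi*t/2) dt.
Integrating by parts twice (tabular method), an antiderivative of (-t**2 - t) sin(3*pi*t/2) is 2*t**2*cos(3*pi*t/2)/(3*pi) - 8*t*sin(3*pi*t/2)/(9*pi**2) + 2*t*cos(3*pi*t/2)/(3*pi) - 4*sin(3*pi*t/2)/(9*pi**2) - 16*cos(3*pi*t/2)/(27*pi**3); evaluating from 0 to 2: ∫_{0}^{2} (-t**2 - t) sin(3*pi*t/2) dt = (-4/pi + 16/(27*pi**3)) - (-16/(27*pi**3)) = -4/pi + 32/(27*pi**3).
Hence b_3 = -4/pi + 32/(27*pi**3).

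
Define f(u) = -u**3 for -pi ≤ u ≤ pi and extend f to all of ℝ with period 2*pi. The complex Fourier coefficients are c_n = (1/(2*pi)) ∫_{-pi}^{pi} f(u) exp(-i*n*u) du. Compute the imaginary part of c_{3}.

Since f is real-valued, Im(c_{3}) = -(1/(2*pi)) ∫_{-pi}^{pi} f(u) sin(3*u) du = -b_{3}/2.
f is odd and sin(3*u) is odd, so the integrand is even: ∫_{-pi}^{pi} f(u) sin(3*u) du = 2∫_0^{pi} f(u) sin(3*u) du.
Integrating by parts three times (tabular method), an antiderivative of (-u**3) sin(3*u) is u**3*cos(3*u)/3 - u**2*sin(3*u)/3 - 2*u*cos(3*u)/9 + 2*sin(3*u)/27; evaluating from 0 to pi: ∫_{0}^{pi} (-u**3) sin(3*u) du = (pi*(2 - 3*pi**2)/9) - (0) = pi*(2 - 3*pi**2)/9.
So ∫_{-pi}^{pi} f(u) sin(3*u) du = 2*pi*(2 - 3*pi**2)/9.
Hence Im(c_{3}) = (-1/(2*pi))·(2*pi*(2 - 3*pi**2)/9) = -2/9 + pi**2/3.

-2/9 + pi**2/3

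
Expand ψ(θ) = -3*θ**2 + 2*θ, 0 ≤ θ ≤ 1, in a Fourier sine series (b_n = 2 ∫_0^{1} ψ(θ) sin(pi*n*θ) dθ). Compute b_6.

b_6 = 2 ∫_0^{1} (-3*θ**2 + 2*θ) sin(6*pi*θ) dθ.
Integrating by parts twice (tabular method), an antiderivative of (-3*θ**2 + 2*θ) sin(6*pi*θ) is θ**2*cos(6*pi*θ)/(2*pi) - θ*sin(6*pi*θ)/(6*pi**2) - θ*cos(6*pi*θ)/(3*pi) + sin(6*pi*θ)/(18*pi**2) - cos(6*pi*θ)/(36*pi**3); evaluating from 0 to 1: ∫_{0}^{1} (-3*θ**2 + 2*θ) sin(6*pi*θ) dθ = ((-1 + 6*pi**2)/(36*pi**3)) - (-1/(36*pi**3)) = 1/(6*pi).
Hence b_6 = 2·(1/(6*pi)) = 1/(3*pi).

1/(3*pi)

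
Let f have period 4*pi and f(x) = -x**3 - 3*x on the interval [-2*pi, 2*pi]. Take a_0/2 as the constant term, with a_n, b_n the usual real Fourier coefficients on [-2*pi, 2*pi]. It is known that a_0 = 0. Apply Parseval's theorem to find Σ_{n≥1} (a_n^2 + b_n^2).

Parseval: a_0^2/2 + Σ_{n≥1} (a_n^2+b_n^2) = (1/(2*pi)) ∫_{-2*pi}^{2*pi} f(x)^2 dx = 8*pi**2*(105 + 168*pi**2 + 80*pi**4)/35.
Subtract a_0^2/2 = 0: Σ (a_n^2+b_n^2) = 8*pi**2*(105 + 168*pi**2 + 80*pi**4)/35.

8*pi**2*(105 + 168*pi**2 + 80*pi**4)/35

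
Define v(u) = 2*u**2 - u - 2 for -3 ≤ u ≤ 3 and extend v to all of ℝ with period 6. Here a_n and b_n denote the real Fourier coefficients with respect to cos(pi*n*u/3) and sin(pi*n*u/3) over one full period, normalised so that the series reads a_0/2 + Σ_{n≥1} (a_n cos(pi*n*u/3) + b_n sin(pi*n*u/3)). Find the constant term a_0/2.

a_0 = 1/3 ∫_{-3}^{3} v(u) du = 1/3 · (24) = 8.
So the constant term a_0/2 = 4.

4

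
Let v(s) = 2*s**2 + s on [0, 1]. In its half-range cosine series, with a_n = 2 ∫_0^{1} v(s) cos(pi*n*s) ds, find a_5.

-12/(25*pi**2)

a_5 = 2 ∫_0^{1} (2*s**2 + s) cos(5*pi*s) ds.
Integrating by parts twice (tabular method), an antiderivative of (2*s**2 + s) cos(5*pi*s) is 2*s**2*sin(5*pi*s)/(5*pi) + s*sin(5*pi*s)/(5*pi) + 4*s*cos(5*pi*s)/(25*pi**2) - 4*sin(5*pi*s)/(125*pi**3) + cos(5*pi*s)/(25*pi**2); evaluating from 0 to 1: ∫_{0}^{1} (2*s**2 + s) cos(5*pi*s) ds = (-1/(5*pi**2)) - (1/(25*pi**2)) = -6/(25*pi**2).
Hence a_5 = 2·(-6/(25*pi**2)) = -12/(25*pi**2).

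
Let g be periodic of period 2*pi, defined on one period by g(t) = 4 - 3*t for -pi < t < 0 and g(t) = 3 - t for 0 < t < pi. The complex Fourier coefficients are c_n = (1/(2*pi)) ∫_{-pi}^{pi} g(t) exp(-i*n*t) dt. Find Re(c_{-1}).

-2/pi

Since g is real-valued, Re(c_{-1}) = (1/(2*pi)) ∫_{-pi}^{pi} g(t) cos(-t) dt = a_{1}/2.
Split the integral at the breakpoints.
Integrating by parts (boundary term plus one more integral), an antiderivative of (4 - 3*t) cos(-t) is -3*t*sin(t) + 4*sin(t) - 3*cos(t); evaluating from -pi to 0: ∫_{-pi}^{0} (4 - 3*t) cos(-t) dt = (-3) - (3) = -6.
Integrating by parts (boundary term plus one more integral), an antiderivative of (3 - t) cos(-t) is -t*sin(t) + 3*sin(t) - cos(t); evaluating from 0 to pi: ∫_{0}^{pi} (3 - t) cos(-t) dt = (1) - (-1) = 2.
So ∫_{-pi}^{pi} g(t) cos(-t) dt = -4.
Hence Re(c_{-1}) = (1/(2*pi))·(-4) = -2/pi.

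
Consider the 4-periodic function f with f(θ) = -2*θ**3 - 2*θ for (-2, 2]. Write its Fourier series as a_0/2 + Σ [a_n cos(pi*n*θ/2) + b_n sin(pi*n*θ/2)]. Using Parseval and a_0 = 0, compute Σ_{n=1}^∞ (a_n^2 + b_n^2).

Parseval: a_0^2/2 + Σ_{n≥1} (a_n^2+b_n^2) = 1/2 ∫_{-2}^{2} f(θ)^2 dθ = 14176/105.
Subtract a_0^2/2 = 0: Σ (a_n^2+b_n^2) = 14176/105.

14176/105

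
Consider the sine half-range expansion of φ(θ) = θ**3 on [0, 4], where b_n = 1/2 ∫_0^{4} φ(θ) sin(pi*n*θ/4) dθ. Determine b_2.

-64/pi + 96/pi**3

b_2 = 1/2 ∫_0^{4} (θ**3) sin(pi*θ/2) dθ.
Integrating by parts three times (tabular method), an antiderivative of (θ**3) sin(pi*θ/2) is -2*θ**3*cos(pi*θ/2)/pi + 12*θ**2*sin(pi*θ/2)/pi**2 + 48*θ*cos(pi*θ/2)/pi**3 - 96*sin(pi*θ/2)/pi**4; evaluating from 0 to 4: ∫_{0}^{4} (θ**3) sin(pi*θ/2) dθ = (-128/pi + 192/pi**3) - (0) = -128/pi + 192/pi**3.
Hence b_2 = (1/2)·(-128/pi + 192/pi**3) = -64/pi + 96/pi**3.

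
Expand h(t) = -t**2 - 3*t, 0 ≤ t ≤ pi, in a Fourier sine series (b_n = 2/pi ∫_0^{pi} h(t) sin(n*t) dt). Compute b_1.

-2*pi - 6 + 8/pi

b_1 = 2/pi ∫_0^{pi} (-t**2 - 3*t) sin(t) dt.
Integrating by parts twice (tabular method), an antiderivative of (-t**2 - 3*t) sin(t) is t**2*cos(t) - 2*t*sin(t) + 3*t*cos(t) - 3*sin(t) - 2*cos(t); evaluating from 0 to pi: ∫_{0}^{pi} (-t**2 - 3*t) sin(t) dt = (-pi**2 - 3*pi + 2) - (-2) = -pi**2 - 3*pi + 4.
Hence b_1 = (2/pi)·(-pi**2 - 3*pi + 4) = -2*pi - 6 + 8/pi.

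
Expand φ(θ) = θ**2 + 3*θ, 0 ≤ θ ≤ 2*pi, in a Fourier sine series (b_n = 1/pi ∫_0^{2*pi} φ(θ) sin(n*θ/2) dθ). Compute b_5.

b_5 = 1/pi ∫_0^{2*pi} (θ**2 + 3*θ) sin(5*θ/2) dθ.
Integrating by parts twice (tabular method), an antiderivative of (θ**2 + 3*θ) sin(5*θ/2) is -2*θ**2*cos(5*θ/2)/5 + 8*θ*sin(5*θ/2)/25 - 6*θ*cos(5*θ/2)/5 + 12*sin(5*θ/2)/25 + 16*cos(5*θ/2)/125; evaluating from 0 to 2*pi: ∫_{0}^{2*pi} (θ**2 + 3*θ) sin(5*θ/2) dθ = (-16/125 + 12*pi/5 + 8*pi**2/5) - (16/125) = -32/125 + 12*pi/5 + 8*pi**2/5.
Hence b_5 = (1/pi)·(-32/125 + 12*pi/5 + 8*pi**2/5) = 4*(-8 + 75*pi + 50*pi**2)/(125*pi).

4*(-8 + 75*pi + 50*pi**2)/(125*pi)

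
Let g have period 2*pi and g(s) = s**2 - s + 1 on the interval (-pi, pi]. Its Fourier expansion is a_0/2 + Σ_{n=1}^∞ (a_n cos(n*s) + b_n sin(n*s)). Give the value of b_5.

-2/5

b_5 = 1/pi ∫_{-pi}^{pi} g(s) sin(5*s) ds.
Integrating by parts twice (tabular method), an antiderivative of (s**2 - s + 1) sin(5*s) is -s**2*cos(5*s)/5 + 2*s*sin(5*s)/25 + s*cos(5*s)/5 - sin(5*s)/25 - 23*cos(5*s)/125; evaluating from -pi to pi: ∫_{-pi}^{pi} (s**2 - s + 1) sin(5*s) ds = (-pi/5 + 23/125 + pi**2/5) - (23/125 + pi/5 + pi**2/5) = -2*pi/5.
Hence b_5 = (1/pi)·(-2*pi/5) = -2/5.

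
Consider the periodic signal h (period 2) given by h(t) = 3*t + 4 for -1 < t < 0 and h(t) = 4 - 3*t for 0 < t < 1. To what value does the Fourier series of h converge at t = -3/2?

t = -3/2 differs from t = 1/2 by -1 full period(s), and the series is 2-periodic.
h is continuous at t = 1/2 with value 5/2, so the series converges to 5/2 there.

5/2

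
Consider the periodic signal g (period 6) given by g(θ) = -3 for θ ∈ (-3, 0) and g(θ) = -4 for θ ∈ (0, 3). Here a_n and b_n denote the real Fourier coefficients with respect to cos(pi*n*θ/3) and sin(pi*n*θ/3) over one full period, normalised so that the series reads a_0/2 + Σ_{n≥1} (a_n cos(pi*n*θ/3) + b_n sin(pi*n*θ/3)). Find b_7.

-2/(7*pi)

b_7 = 1/3 ∫_{-3}^{3} g(θ) sin(7*pi*θ/3) dθ.
Split the integral at the breakpoints.
Directly, an antiderivative of (-3) sin(7*pi*θ/3) is 9*cos(7*pi*θ/3)/(7*pi); evaluating from -3 to 0: ∫_{-3}^{0} (-3) sin(7*pi*θ/3) dθ = (9/(7*pi)) - (-9/(7*pi)) = 18/(7*pi).
Directly, an antiderivative of (-4) sin(7*pi*θ/3) is 12*cos(7*pi*θ/3)/(7*pi); evaluating from 0 to 3: ∫_{0}^{3} (-4) sin(7*pi*θ/3) dθ = (-12/(7*pi)) - (12/(7*pi)) = -24/(7*pi).
Summing the pieces and multiplying by (1/3) gives b_7 = -2/(7*pi).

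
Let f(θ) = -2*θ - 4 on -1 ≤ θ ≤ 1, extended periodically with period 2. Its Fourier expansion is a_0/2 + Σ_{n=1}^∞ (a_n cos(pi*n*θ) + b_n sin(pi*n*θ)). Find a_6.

0

a_6 = ∫_{-1}^{1} f(θ) cos(6*pi*θ) dθ.
Integrating by parts (boundary term plus one more integral), an antiderivative of (-2*θ - 4) cos(6*pi*θ) is -θ*sin(6*pi*θ)/(3*pi) - 2*sin(6*pi*θ)/(3*pi) - cos(6*pi*θ)/(18*pi**2); evaluating from -1 to 1: ∫_{-1}^{1} (-2*θ - 4) cos(6*pi*θ) dθ = (-1/(18*pi**2)) - (-1/(18*pi**2)) = 0.
Hence a_6 = 0.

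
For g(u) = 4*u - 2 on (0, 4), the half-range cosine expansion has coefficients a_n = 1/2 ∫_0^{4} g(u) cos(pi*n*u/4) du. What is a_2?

0

a_2 = 1/2 ∫_0^{4} (4*u - 2) cos(pi*u/2) du.
Integrating by parts (boundary term plus one more integral), an antiderivative of (4*u - 2) cos(pi*u/2) is 8*u*sin(pi*u/2)/pi - 4*sin(pi*u/2)/pi + 16*cos(pi*u/2)/pi**2; evaluating from 0 to 4: ∫_{0}^{4} (4*u - 2) cos(pi*u/2) du = (16/pi**2) - (16/pi**2) = 0.
Hence a_2 = (1/2)·(0) = 0.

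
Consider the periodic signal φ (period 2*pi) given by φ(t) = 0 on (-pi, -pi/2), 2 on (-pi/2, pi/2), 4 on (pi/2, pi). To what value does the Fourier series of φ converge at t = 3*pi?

t = 3*pi differs from t = pi by 1 full period(s), and the series is 2*pi-periodic.
At t = pi the one-sided limits are φ(pi^-) = 4 and φ(pi^+) = 0.
By Dirichlet's theorem the series converges to their average, [(4) + (0)]/2 = 2.

2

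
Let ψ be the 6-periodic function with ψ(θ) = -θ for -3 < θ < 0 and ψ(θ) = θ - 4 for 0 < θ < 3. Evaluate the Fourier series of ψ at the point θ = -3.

1

θ = -3 differs from θ = 3 by -1 full period(s), and the series is 6-periodic.
At θ = 3 the one-sided limits are ψ(3^-) = -1 and ψ(3^+) = 3.
By Dirichlet's theorem the series converges to their average, [(-1) + (3)]/2 = 1.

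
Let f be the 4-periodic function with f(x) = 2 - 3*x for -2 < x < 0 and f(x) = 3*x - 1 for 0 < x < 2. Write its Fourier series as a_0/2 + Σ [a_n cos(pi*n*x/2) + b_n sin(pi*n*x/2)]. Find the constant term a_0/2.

a_0 = 1/2 ∫_{-2}^{2} f(x) dx = 1/2 · (14) = 7.
So the constant term a_0/2 = 7/2.

7/2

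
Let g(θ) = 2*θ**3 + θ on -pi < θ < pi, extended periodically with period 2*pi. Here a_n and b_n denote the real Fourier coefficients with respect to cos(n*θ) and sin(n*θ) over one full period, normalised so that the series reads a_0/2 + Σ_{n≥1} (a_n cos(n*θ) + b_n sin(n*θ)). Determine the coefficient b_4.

-pi**2 - 1/8

b_4 = 1/pi ∫_{-pi}^{pi} g(θ) sin(4*θ) dθ.
g is odd and sin(4*θ) is odd, so the integrand is even and b_4 = 2/pi ∫_0^{pi} g(θ) sin(4*θ) dθ.
Integrating by parts three times (tabular method), an antiderivative of (2*θ**3 + θ) sin(4*θ) is -θ**3*cos(4*θ)/2 + 3*θ**2*sin(4*θ)/8 - θ*cos(4*θ)/16 + sin(4*θ)/64; evaluating from 0 to pi: ∫_{0}^{pi} (2*θ**3 + θ) sin(4*θ) dθ = (-pi**3/2 - pi/16) - (0) = -pi**3/2 - pi/16.
Hence b_4 = (2/pi)·(-pi**3/2 - pi/16) = -pi**2 - 1/8.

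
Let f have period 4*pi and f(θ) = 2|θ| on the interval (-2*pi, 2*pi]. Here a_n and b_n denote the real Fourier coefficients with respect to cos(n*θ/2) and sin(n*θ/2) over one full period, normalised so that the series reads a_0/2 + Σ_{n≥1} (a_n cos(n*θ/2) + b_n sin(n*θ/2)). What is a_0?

a_0 = (1/(2*pi)) ∫_{-2*pi}^{2*pi} f(θ) dθ = (1/(2*pi)) · (8*pi**2) = 4*pi.

4*pi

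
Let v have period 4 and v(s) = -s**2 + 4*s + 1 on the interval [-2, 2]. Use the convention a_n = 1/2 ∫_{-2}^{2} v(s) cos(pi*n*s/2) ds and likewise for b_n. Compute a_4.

a_4 = 1/2 ∫_{-2}^{2} v(s) cos(2*pi*s) ds.
Integrating by parts twice (tabular method), an antiderivative of (-s**2 + 4*s + 1) cos(2*pi*s) is -s**2*sin(2*pi*s)/(2*pi) + 2*s*sin(2*pi*s)/pi - s*cos(2*pi*s)/(2*pi**2) + sin(2*pi*s)/(4*pi**3) + sin(2*pi*s)/(2*pi) + cos(2*pi*s)/pi**2; evaluating from -2 to 2: ∫_{-2}^{2} (-s**2 + 4*s + 1) cos(2*pi*s) ds = (0) - (2/pi**2) = -2/pi**2.
Hence a_4 = (1/2)·(-2/pi**2) = -1/pi**2.

-1/pi**2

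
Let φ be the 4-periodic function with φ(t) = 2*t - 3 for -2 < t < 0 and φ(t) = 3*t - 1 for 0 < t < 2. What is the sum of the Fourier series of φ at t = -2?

-1

t = -2 differs from t = 2 by -1 full period(s), and the series is 4-periodic.
At t = 2 the one-sided limits are φ(2^-) = 5 and φ(2^+) = -7.
By Dirichlet's theorem the series converges to their average, [(5) + (-7)]/2 = -1.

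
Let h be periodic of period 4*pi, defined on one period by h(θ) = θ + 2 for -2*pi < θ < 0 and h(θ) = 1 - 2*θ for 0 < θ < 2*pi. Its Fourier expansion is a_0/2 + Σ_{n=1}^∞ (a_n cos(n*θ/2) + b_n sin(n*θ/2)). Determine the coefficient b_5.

2*(-pi - 1)/(5*pi)

b_5 = (1/(2*pi)) ∫_{-2*pi}^{2*pi} h(θ) sin(5*θ/2) dθ.
Split the integral at the breakpoints.
Integrating by parts (boundary term plus one more integral), an antiderivative of (θ + 2) sin(5*θ/2) is -2*θ*cos(5*θ/2)/5 + 4*sin(5*θ/2)/25 - 4*cos(5*θ/2)/5; evaluating from -2*pi to 0: ∫_{-2*pi}^{0} (θ + 2) sin(5*θ/2) dθ = (-4/5) - (4/5 - 4*pi/5) = -8/5 + 4*pi/5.
Integrating by parts (boundary term plus one more integral), an antiderivative of (1 - 2*θ) sin(5*θ/2) is 4*θ*cos(5*θ/2)/5 - 8*sin(5*θ/2)/25 - 2*cos(5*θ/2)/5; evaluating from 0 to 2*pi: ∫_{0}^{2*pi} (1 - 2*θ) sin(5*θ/2) dθ = (2/5 - 8*pi/5) - (-2/5) = 4/5 - 8*pi/5.
Summing the pieces and multiplying by (1/(2*pi)) gives b_5 = 2*(-pi - 1)/(5*pi).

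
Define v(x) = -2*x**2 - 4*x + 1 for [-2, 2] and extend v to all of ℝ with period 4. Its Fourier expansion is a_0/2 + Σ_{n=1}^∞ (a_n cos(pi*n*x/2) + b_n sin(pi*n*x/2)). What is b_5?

b_5 = 1/2 ∫_{-2}^{2} v(x) sin(5*pi*x/2) dx.
Integrating by parts twice (tabular method), an antiderivative of (-2*x**2 - 4*x + 1) sin(5*pi*x/2) is 4*x**2*cos(5*pi*x/2)/(5*pi) - 16*x*sin(5*pi*x/2)/(25*pi**2) + 8*x*cos(5*pi*x/2)/(5*pi) - 16*sin(5*pi*x/2)/(25*pi**2) - 2*cos(5*pi*x/2)/(5*pi) - 32*cos(5*pi*x/2)/(125*pi**3); evaluating from -2 to 2: ∫_{-2}^{2} (-2*x**2 - 4*x + 1) sin(5*pi*x/2) dx = (-6/pi + 32/(125*pi**3)) - (2*(16 + 25*pi**2)/(125*pi**3)) = -32/(5*pi).
Hence b_5 = (1/2)·(-32/(5*pi)) = -16/(5*pi).

-16/(5*pi)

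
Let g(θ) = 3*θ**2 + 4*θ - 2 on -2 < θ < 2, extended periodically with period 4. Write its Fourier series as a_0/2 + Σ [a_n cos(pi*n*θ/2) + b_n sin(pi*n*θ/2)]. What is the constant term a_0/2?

2

a_0 = 1/2 ∫_{-2}^{2} g(θ) dθ = 1/2 · (8) = 4.
So the constant term a_0/2 = 2.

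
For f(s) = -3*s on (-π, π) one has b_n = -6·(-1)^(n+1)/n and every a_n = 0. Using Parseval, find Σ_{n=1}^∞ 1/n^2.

pi**2/6

Parseval: Σ b_n^2 = (1/π) ∫_{-π}^{π} f(s)^2 ds = 6*pi**2.
Σ b_n^2 = Σ 36/n^2, so Σ 1/n^2 = (6*pi**2)/36 = pi**2/6.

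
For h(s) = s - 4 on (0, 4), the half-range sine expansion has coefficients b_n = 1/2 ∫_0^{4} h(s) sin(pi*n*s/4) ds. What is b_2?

b_2 = 1/2 ∫_0^{4} (s - 4) sin(pi*s/2) ds.
Integrating by parts (boundary term plus one more integral), an antiderivative of (s - 4) sin(pi*s/2) is -2*s*cos(pi*s/2)/pi + 4*sin(pi*s/2)/pi**2 + 8*cos(pi*s/2)/pi; evaluating from 0 to 4: ∫_{0}^{4} (s - 4) sin(pi*s/2) ds = (0) - (8/pi) = -8/pi.
Hence b_2 = (1/2)·(-8/pi) = -4/pi.

-4/pi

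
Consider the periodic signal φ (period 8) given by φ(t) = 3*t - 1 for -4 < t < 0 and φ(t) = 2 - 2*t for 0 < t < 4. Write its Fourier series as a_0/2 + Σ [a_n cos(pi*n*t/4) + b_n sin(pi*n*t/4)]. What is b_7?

b_7 = 1/4 ∫_{-4}^{4} φ(t) sin(7*pi*t/4) dt.
Split the integral at the breakpoints.
Integrating by parts (boundary term plus one more integral), an antiderivative of (3*t - 1) sin(7*pi*t/4) is -12*t*cos(7*pi*t/4)/(7*pi) + 48*sin(7*pi*t/4)/(49*pi**2) + 4*cos(7*pi*t/4)/(7*pi); evaluating from -4 to 0: ∫_{-4}^{0} (3*t - 1) sin(7*pi*t/4) dt = (4/(7*pi)) - (-52/(7*pi)) = 8/pi.
Integrating by parts (boundary term plus one more integral), an antiderivative of (2 - 2*t) sin(7*pi*t/4) is 8*t*cos(7*pi*t/4)/(7*pi) - 32*sin(7*pi*t/4)/(49*pi**2) - 8*cos(7*pi*t/4)/(7*pi); evaluating from 0 to 4: ∫_{0}^{4} (2 - 2*t) sin(7*pi*t/4) dt = (-24/(7*pi)) - (-8/(7*pi)) = -16/(7*pi).
Summing the pieces and multiplying by (1/4) gives b_7 = 10/(7*pi).

10/(7*pi)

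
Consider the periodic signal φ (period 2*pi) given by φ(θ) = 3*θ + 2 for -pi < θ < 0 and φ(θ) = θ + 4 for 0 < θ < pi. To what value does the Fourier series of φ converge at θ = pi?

At θ = pi the one-sided limits are φ(pi^-) = pi + 4 and φ(pi^+) = 2 - 3*pi.
By Dirichlet's theorem the series converges to their average, [(pi + 4) + (2 - 3*pi)]/2 = 3 - pi.

3 - pi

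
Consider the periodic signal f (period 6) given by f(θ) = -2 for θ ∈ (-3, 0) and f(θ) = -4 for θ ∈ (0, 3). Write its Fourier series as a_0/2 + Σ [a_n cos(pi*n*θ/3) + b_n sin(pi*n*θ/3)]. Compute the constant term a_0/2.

-3

a_0 = 1/3 ∫_{-3}^{3} f(θ) dθ = 1/3 · (-18) = -6.
So the constant term a_0/2 = -3.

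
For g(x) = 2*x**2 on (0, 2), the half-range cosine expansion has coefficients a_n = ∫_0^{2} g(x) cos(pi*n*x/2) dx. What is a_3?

-32/(9*pi**2)

a_3 = ∫_0^{2} (2*x**2) cos(3*pi*x/2) dx.
Integrating by parts twice (tabular method), an antiderivative of (2*x**2) cos(3*pi*x/2) is 4*x**2*sin(3*pi*x/2)/(3*pi) + 16*x*cos(3*pi*x/2)/(9*pi**2) - 32*sin(3*pi*x/2)/(27*pi**3); evaluating from 0 to 2: ∫_{0}^{2} (2*x**2) cos(3*pi*x/2) dx = (-32/(9*pi**2)) - (0) = -32/(9*pi**2).
Hence a_3 = -32/(9*pi**2).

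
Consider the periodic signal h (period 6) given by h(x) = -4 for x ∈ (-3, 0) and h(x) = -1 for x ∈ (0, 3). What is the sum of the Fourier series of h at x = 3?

-5/2

At x = 3 the one-sided limits are h(3^-) = -1 and h(3^+) = -4.
By Dirichlet's theorem the series converges to their average, [(-1) + (-4)]/2 = -5/2.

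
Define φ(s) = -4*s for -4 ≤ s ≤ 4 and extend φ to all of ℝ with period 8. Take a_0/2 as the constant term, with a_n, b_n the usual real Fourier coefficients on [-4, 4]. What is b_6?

b_6 = 1/4 ∫_{-4}^{4} φ(s) sin(3*pi*s/2) ds.
φ is odd and sin(3*pi*s/2) is odd, so the integrand is even and b_6 = 1/2 ∫_0^{4} φ(s) sin(3*pi*s/2) ds.
Integrating by parts (boundary term plus one more integral), an antiderivative of (-4*s) sin(3*pi*s/2) is 8*s*cos(3*pi*s/2)/(3*pi) - 16*sin(3*pi*s/2)/(9*pi**2); evaluating from 0 to 4: ∫_{0}^{4} (-4*s) sin(3*pi*s/2) ds = (32/(3*pi)) - (0) = 32/(3*pi).
Hence b_6 = (1/2)·(32/(3*pi)) = 16/(3*pi).

16/(3*pi)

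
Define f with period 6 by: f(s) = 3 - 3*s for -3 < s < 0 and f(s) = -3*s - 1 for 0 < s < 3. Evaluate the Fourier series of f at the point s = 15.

1

s = 15 differs from s = 3 by 2 full period(s), and the series is 6-periodic.
At s = 3 the one-sided limits are f(3^-) = -10 and f(3^+) = 12.
By Dirichlet's theorem the series converges to their average, [(-10) + (12)]/2 = 1.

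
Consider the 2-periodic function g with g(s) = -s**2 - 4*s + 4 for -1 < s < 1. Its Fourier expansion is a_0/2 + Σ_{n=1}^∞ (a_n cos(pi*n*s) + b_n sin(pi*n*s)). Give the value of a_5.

4/(25*pi**2)

a_5 = ∫_{-1}^{1} g(s) cos(5*pi*s) ds.
Integrating by parts twice (tabular method), an antiderivative of (-s**2 - 4*s + 4) cos(5*pi*s) is -s**2*sin(5*pi*s)/(5*pi) - 4*s*sin(5*pi*s)/(5*pi) - 2*s*cos(5*pi*s)/(25*pi**2) + 2*sin(5*pi*s)/(125*pi**3) + 4*sin(5*pi*s)/(5*pi) - 4*cos(5*pi*s)/(25*pi**2); evaluating from -1 to 1: ∫_{-1}^{1} (-s**2 - 4*s + 4) cos(5*pi*s) ds = (6/(25*pi**2)) - (2/(25*pi**2)) = 4/(25*pi**2).
Hence a_5 = 4/(25*pi**2).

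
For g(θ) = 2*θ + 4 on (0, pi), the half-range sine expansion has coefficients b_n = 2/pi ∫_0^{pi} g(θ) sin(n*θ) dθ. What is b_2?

b_2 = 2/pi ∫_0^{pi} (2*θ + 4) sin(2*θ) dθ.
Integrating by parts (boundary term plus one more integral), an antiderivative of (2*θ + 4) sin(2*θ) is -θ*cos(2*θ) + sin(2*θ)/2 - 2*cos(2*θ); evaluating from 0 to pi: ∫_{0}^{pi} (2*θ + 4) sin(2*θ) dθ = (-pi - 2) - (-2) = -pi.
Hence b_2 = (2/pi)·(-pi) = -2.

-2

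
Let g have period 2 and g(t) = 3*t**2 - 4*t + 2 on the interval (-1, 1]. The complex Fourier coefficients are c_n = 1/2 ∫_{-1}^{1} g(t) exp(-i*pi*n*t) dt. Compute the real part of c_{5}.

Since g is real-valued, Re(c_{5}) = 1/2 ∫_{-1}^{1} g(t) cos(5*pi*t) dt = a_{5}/2.
Integrating by parts twice (tabular method), an antiderivative of (3*t**2 - 4*t + 2) cos(5*pi*t) is 3*t**2*sin(5*pi*t)/(5*pi) - 4*t*sin(5*pi*t)/(5*pi) + 6*t*cos(5*pi*t)/(25*pi**2) - 6*sin(5*pi*t)/(125*pi**3) + 2*sin(5*pi*t)/(5*pi) - 4*cos(5*pi*t)/(25*pi**2); evaluating from -1 to 1: ∫_{-1}^{1} (3*t**2 - 4*t + 2) cos(5*pi*t) dt = (-2/(25*pi**2)) - (2/(5*pi**2)) = -12/(25*pi**2).
Hence Re(c_{5}) = (1/2)·(-12/(25*pi**2)) = -6/(25*pi**2).

-6/(25*pi**2)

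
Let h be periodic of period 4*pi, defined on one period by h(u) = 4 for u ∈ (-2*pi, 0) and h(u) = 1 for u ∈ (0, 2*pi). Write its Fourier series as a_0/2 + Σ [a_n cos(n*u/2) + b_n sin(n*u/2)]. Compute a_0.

a_0 = (1/(2*pi)) ∫_{-2*pi}^{2*pi} h(u) du = (1/(2*pi)) · (10*pi) = 5.

5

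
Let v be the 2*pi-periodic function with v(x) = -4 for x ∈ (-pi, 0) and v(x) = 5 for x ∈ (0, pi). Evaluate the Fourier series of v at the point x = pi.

1/2

At x = pi the one-sided limits are v(pi^-) = 5 and v(pi^+) = -4.
By Dirichlet's theorem the series converges to their average, [(5) + (-4)]/2 = 1/2.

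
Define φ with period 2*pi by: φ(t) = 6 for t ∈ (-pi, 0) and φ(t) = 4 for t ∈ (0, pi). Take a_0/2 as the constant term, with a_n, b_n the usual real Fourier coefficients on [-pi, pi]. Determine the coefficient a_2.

0

a_2 = 1/pi ∫_{-pi}^{pi} φ(t) cos(2*t) dt.
Split the integral at the breakpoints.
Directly, an antiderivative of (6) cos(2*t) is 3*sin(2*t); evaluating from -pi to 0: ∫_{-pi}^{0} (6) cos(2*t) dt = (0) - (0) = 0.
Directly, an antiderivative of (4) cos(2*t) is 2*sin(2*t); evaluating from 0 to pi: ∫_{0}^{pi} (4) cos(2*t) dt = (0) - (0) = 0.
Summing the pieces and multiplying by (1/pi) gives a_2 = 0.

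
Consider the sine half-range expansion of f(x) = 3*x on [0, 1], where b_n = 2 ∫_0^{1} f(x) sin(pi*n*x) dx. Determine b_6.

b_6 = 2 ∫_0^{1} (3*x) sin(6*pi*x) dx.
Integrating by parts (boundary term plus one more integral), an antiderivative of (3*x) sin(6*pi*x) is -x*cos(6*pi*x)/(2*pi) + sin(6*pi*x)/(12*pi**2); evaluating from 0 to 1: ∫_{0}^{1} (3*x) sin(6*pi*x) dx = (-1/(2*pi)) - (0) = -1/(2*pi).
Hence b_6 = 2·(-1/(2*pi)) = -1/pi.

-1/pi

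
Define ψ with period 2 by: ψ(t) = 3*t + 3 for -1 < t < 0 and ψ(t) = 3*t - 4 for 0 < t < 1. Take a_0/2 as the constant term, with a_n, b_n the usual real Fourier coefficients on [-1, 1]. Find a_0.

-1

a_0 = ∫_{-1}^{1} ψ(t) dt = -1.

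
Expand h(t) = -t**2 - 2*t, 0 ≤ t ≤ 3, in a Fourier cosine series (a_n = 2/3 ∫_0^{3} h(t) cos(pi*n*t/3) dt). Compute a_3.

20/(3*pi**2)

a_3 = 2/3 ∫_0^{3} (-t**2 - 2*t) cos(pi*t) dt.
Integrating by parts twice (tabular method), an antiderivative of (-t**2 - 2*t) cos(pi*t) is -t**2*sin(pi*t)/pi - 2*t*sin(pi*t)/pi - 2*t*cos(pi*t)/pi**2 + 2*sin(pi*t)/pi**3 - 2*cos(pi*t)/pi**2; evaluating from 0 to 3: ∫_{0}^{3} (-t**2 - 2*t) cos(pi*t) dt = (8/pi**2) - (-2/pi**2) = 10/pi**2.
Hence a_3 = (2/3)·(10/pi**2) = 20/(3*pi**2).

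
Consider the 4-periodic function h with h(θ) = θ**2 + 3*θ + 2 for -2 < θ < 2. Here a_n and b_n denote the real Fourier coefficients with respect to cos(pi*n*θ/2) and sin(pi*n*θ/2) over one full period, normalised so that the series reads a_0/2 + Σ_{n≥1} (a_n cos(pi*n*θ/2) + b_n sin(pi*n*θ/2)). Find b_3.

4/pi

b_3 = 1/2 ∫_{-2}^{2} h(θ) sin(3*pi*θ/2) dθ.
Integrating by parts twice (tabular method), an antiderivative of (θ**2 + 3*θ + 2) sin(3*pi*θ/2) is -2*θ**2*cos(3*pi*θ/2)/(3*pi) + 8*θ*sin(3*pi*θ/2)/(9*pi**2) - 2*θ*cos(3*pi*θ/2)/pi + 4*sin(3*pi*θ/2)/(3*pi**2) - 4*cos(3*pi*θ/2)/(3*pi) + 16*cos(3*pi*θ/2)/(27*pi**3); evaluating from -2 to 2: ∫_{-2}^{2} (θ**2 + 3*θ + 2) sin(3*pi*θ/2) dθ = (-16/(27*pi**3) + 8/pi) - (-16/(27*pi**3)) = 8/pi.
Hence b_3 = (1/2)·(8/pi) = 4/pi.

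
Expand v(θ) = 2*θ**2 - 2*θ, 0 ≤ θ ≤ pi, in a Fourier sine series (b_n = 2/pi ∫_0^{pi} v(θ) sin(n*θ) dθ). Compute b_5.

4*(-25*pi - 4 + 25*pi**2)/(125*pi)

b_5 = 2/pi ∫_0^{pi} (2*θ**2 - 2*θ) sin(5*θ) dθ.
Integrating by parts twice (tabular method), an antiderivative of (2*θ**2 - 2*θ) sin(5*θ) is -2*θ**2*cos(5*θ)/5 + 4*θ*sin(5*θ)/25 + 2*θ*cos(5*θ)/5 - 2*sin(5*θ)/25 + 4*cos(5*θ)/125; evaluating from 0 to pi: ∫_{0}^{pi} (2*θ**2 - 2*θ) sin(5*θ) dθ = (-2*pi/5 - 4/125 + 2*pi**2/5) - (4/125) = -2*pi/5 - 8/125 + 2*pi**2/5.
Hence b_5 = (2/pi)·(-2*pi/5 - 8/125 + 2*pi**2/5) = 4*(-25*pi - 4 + 25*pi**2)/(125*pi).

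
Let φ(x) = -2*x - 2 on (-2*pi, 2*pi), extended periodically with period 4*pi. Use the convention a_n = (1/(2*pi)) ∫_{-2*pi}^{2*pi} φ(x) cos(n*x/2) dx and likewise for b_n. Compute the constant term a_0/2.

a_0 = (1/(2*pi)) ∫_{-2*pi}^{2*pi} φ(x) dx = (1/(2*pi)) · (-8*pi) = -4.
So the constant term a_0/2 = -2.

-2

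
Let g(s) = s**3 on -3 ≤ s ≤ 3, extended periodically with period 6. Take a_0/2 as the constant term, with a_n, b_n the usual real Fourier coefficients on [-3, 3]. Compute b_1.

b_1 = 1/3 ∫_{-3}^{3} g(s) sin(pi*s/3) ds.
g is odd and sin(pi*s/3) is odd, so the integrand is even and b_1 = 2/3 ∫_0^{3} g(s) sin(pi*s/3) ds.
Integrating by parts three times (tabular method), an antiderivative of (s**3) sin(pi*s/3) is -3*s**3*cos(pi*s/3)/pi + 27*s**2*sin(pi*s/3)/pi**2 + 162*s*cos(pi*s/3)/pi**3 - 486*sin(pi*s/3)/pi**4; evaluating from 0 to 3: ∫_{0}^{3} (s**3) sin(pi*s/3) ds = (-486/pi**3 + 81/pi) - (0) = -486/pi**3 + 81/pi.
Hence b_1 = (2/3)·(-486/pi**3 + 81/pi) = -324/pi**3 + 54/pi.

-324/pi**3 + 54/pi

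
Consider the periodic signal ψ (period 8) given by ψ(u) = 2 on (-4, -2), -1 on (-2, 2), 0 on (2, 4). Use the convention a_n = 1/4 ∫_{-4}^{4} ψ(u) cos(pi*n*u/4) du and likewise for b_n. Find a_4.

a_4 = 1/4 ∫_{-4}^{4} ψ(u) cos(pi*u) du.
Split the integral at the breakpoints.
Directly, an antiderivative of (2) cos(pi*u) is 2*sin(pi*u)/pi; evaluating from -4 to -2: ∫_{-4}^{-2} (2) cos(pi*u) du = (0) - (0) = 0.
Directly, an antiderivative of (-1) cos(pi*u) is -sin(pi*u)/pi; evaluating from -2 to 2: ∫_{-2}^{2} (-1) cos(pi*u) du = (0) - (0) = 0.
∫_{2}^{4} (0) cos(pi*u) du = 0.
Summing the pieces and multiplying by (1/4) gives a_4 = 0.

0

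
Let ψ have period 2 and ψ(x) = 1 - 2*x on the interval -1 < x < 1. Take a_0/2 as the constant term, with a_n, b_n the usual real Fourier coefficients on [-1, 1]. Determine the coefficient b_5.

b_5 = ∫_{-1}^{1} ψ(x) sin(5*pi*x) dx.
Integrating by parts (boundary term plus one more integral), an antiderivative of (1 - 2*x) sin(5*pi*x) is 2*x*cos(5*pi*x)/(5*pi) - 2*sin(5*pi*x)/(25*pi**2) - cos(5*pi*x)/(5*pi); evaluating from -1 to 1: ∫_{-1}^{1} (1 - 2*x) sin(5*pi*x) dx = (-1/(5*pi)) - (3/(5*pi)) = -4/(5*pi).
Hence b_5 = -4/(5*pi).

-4/(5*pi)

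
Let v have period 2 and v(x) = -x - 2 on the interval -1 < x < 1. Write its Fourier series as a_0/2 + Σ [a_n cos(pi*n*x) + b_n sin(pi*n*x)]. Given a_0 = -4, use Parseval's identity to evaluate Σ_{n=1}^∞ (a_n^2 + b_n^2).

2/3

Parseval: a_0^2/2 + Σ_{n≥1} (a_n^2+b_n^2) = ∫_{-1}^{1} v(x)^2 dx = 26/3.
Subtract a_0^2/2 = 8: Σ (a_n^2+b_n^2) = 2/3.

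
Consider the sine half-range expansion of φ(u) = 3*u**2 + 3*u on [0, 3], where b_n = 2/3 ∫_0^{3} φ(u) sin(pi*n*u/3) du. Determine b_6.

b_6 = 2/3 ∫_0^{3} (3*u**2 + 3*u) sin(2*pi*u) du.
Integrating by parts twice (tabular method), an antiderivative of (3*u**2 + 3*u) sin(2*pi*u) is -3*u**2*cos(2*pi*u)/(2*pi) + 3*u*sin(2*pi*u)/(2*pi**2) - 3*u*cos(2*pi*u)/(2*pi) + 3*sin(2*pi*u)/(4*pi**2) + 3*cos(2*pi*u)/(4*pi**3); evaluating from 0 to 3: ∫_{0}^{3} (3*u**2 + 3*u) sin(2*pi*u) du = (-18/pi + 3/(4*pi**3)) - (3/(4*pi**3)) = -18/pi.
Hence b_6 = (2/3)·(-18/pi) = -12/pi.

-12/pi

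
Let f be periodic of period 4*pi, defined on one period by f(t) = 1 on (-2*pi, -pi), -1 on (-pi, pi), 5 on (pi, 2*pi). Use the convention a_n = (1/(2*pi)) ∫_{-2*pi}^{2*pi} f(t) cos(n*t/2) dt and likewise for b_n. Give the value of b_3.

4/(3*pi)

b_3 = (1/(2*pi)) ∫_{-2*pi}^{2*pi} f(t) sin(3*t/2) dt.
Split the integral at the breakpoints.
Directly, an antiderivative of (1) sin(3*t/2) is -2*cos(3*t/2)/3; evaluating from -2*pi to -pi: ∫_{-2*pi}^{-pi} (1) sin(3*t/2) dt = (0) - (2/3) = -2/3.
Directly, an antiderivative of (-1) sin(3*t/2) is 2*cos(3*t/2)/3; evaluating from -pi to pi: ∫_{-pi}^{pi} (-1) sin(3*t/2) dt = (0) - (0) = 0.
Directly, an antiderivative of (5) sin(3*t/2) is -10*cos(3*t/2)/3; evaluating from pi to 2*pi: ∫_{pi}^{2*pi} (5) sin(3*t/2) dt = (10/3) - (0) = 10/3.
Summing the pieces and multiplying by (1/(2*pi)) gives b_3 = 4/(3*pi).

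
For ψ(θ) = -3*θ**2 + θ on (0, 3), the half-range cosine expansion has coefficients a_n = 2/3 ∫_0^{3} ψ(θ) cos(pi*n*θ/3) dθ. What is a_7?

96/(49*pi**2)

a_7 = 2/3 ∫_0^{3} (-3*θ**2 + θ) cos(7*pi*θ/3) dθ.
Integrating by parts twice (tabular method), an antiderivative of (-3*θ**2 + θ) cos(7*pi*θ/3) is -9*θ**2*sin(7*pi*θ/3)/(7*pi) + 3*θ*sin(7*pi*θ/3)/(7*pi) - 54*θ*cos(7*pi*θ/3)/(49*pi**2) + 162*sin(7*pi*θ/3)/(343*pi**3) + 9*cos(7*pi*θ/3)/(49*pi**2); evaluating from 0 to 3: ∫_{0}^{3} (-3*θ**2 + θ) cos(7*pi*θ/3) dθ = (153/(49*pi**2)) - (9/(49*pi**2)) = 144/(49*pi**2).
Hence a_7 = (2/3)·(144/(49*pi**2)) = 96/(49*pi**2).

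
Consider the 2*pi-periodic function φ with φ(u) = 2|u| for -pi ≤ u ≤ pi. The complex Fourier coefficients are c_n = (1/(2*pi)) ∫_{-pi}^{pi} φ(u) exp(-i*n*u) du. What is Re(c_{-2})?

0

Since φ is real-valued, Re(c_{-2}) = (1/(2*pi)) ∫_{-pi}^{pi} φ(u) cos(-2*u) du = a_{2}/2.
φ is even and cos(-2*u) is even, so the integrand is even: ∫_{-pi}^{pi} φ(u) cos(-2*u) du = 2∫_0^{pi} φ(u) cos(-2*u) du.
Integrating by parts (boundary term plus one more integral), an antiderivative of (2*u) cos(-2*u) is u*sin(2*u) + cos(2*u)/2; evaluating from 0 to pi: ∫_{0}^{pi} (2*u) cos(-2*u) du = (1/2) - (1/2) = 0.
So ∫_{-pi}^{pi} φ(u) cos(-2*u) du = 0.
Hence Re(c_{-2}) = (1/(2*pi))·(0) = 0.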